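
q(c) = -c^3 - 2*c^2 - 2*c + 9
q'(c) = -3*c^2 - 4*c - 2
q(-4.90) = 88.43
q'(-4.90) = -54.43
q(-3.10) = 25.77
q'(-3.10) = -18.43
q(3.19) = -50.19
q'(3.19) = -45.29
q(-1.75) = 11.73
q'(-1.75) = -4.19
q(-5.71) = 141.38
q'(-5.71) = -76.97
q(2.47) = -23.21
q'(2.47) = -30.18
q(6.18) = -315.77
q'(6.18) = -141.30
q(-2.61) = 18.38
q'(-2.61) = -12.00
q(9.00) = -900.00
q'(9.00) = -281.00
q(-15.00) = 2964.00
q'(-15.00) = -617.00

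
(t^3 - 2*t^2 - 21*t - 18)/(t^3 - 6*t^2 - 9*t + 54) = (t + 1)/(t - 3)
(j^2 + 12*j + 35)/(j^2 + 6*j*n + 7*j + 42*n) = (j + 5)/(j + 6*n)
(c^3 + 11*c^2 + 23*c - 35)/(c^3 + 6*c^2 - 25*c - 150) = (c^2 + 6*c - 7)/(c^2 + c - 30)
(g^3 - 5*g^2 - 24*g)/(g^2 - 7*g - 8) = g*(g + 3)/(g + 1)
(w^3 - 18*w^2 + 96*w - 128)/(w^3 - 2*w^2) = 1 - 16/w + 64/w^2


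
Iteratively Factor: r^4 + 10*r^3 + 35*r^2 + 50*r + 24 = (r + 2)*(r^3 + 8*r^2 + 19*r + 12) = (r + 1)*(r + 2)*(r^2 + 7*r + 12) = (r + 1)*(r + 2)*(r + 4)*(r + 3)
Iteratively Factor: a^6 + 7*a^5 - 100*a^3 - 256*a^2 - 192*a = (a)*(a^5 + 7*a^4 - 100*a^2 - 256*a - 192) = a*(a + 3)*(a^4 + 4*a^3 - 12*a^2 - 64*a - 64) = a*(a + 2)*(a + 3)*(a^3 + 2*a^2 - 16*a - 32) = a*(a + 2)^2*(a + 3)*(a^2 - 16) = a*(a + 2)^2*(a + 3)*(a + 4)*(a - 4)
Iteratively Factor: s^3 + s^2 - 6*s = (s - 2)*(s^2 + 3*s) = s*(s - 2)*(s + 3)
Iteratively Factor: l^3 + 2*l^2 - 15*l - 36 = (l - 4)*(l^2 + 6*l + 9) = (l - 4)*(l + 3)*(l + 3)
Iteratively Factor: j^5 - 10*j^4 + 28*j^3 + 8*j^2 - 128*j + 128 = (j - 4)*(j^4 - 6*j^3 + 4*j^2 + 24*j - 32) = (j - 4)*(j + 2)*(j^3 - 8*j^2 + 20*j - 16) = (j - 4)^2*(j + 2)*(j^2 - 4*j + 4) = (j - 4)^2*(j - 2)*(j + 2)*(j - 2)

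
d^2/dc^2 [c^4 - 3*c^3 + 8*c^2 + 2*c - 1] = 12*c^2 - 18*c + 16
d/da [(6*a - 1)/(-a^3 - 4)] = 3*(4*a^3 - a^2 - 8)/(a^6 + 8*a^3 + 16)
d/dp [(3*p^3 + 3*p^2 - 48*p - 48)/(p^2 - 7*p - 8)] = 3*(p^2 - 16*p + 16)/(p^2 - 16*p + 64)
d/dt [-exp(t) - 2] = -exp(t)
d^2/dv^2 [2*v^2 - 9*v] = 4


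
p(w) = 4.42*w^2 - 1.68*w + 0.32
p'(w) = 8.84*w - 1.68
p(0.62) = 0.98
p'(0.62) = 3.80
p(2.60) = 25.83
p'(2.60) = 21.30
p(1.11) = 3.90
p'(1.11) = 8.13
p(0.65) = 1.10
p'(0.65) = 4.07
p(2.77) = 29.58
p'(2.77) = 22.81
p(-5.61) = 148.85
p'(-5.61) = -51.27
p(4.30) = 74.82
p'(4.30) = 36.33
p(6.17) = 158.22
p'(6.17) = 52.86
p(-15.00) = 1020.02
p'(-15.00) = -134.28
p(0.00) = 0.32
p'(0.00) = -1.68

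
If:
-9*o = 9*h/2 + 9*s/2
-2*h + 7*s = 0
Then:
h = 7*s/2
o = -9*s/4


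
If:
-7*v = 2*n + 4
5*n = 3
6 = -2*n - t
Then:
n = 3/5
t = -36/5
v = -26/35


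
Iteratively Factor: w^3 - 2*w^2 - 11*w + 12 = (w + 3)*(w^2 - 5*w + 4) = (w - 4)*(w + 3)*(w - 1)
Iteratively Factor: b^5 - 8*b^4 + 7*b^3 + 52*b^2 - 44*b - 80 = (b + 2)*(b^4 - 10*b^3 + 27*b^2 - 2*b - 40) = (b + 1)*(b + 2)*(b^3 - 11*b^2 + 38*b - 40) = (b - 4)*(b + 1)*(b + 2)*(b^2 - 7*b + 10) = (b - 4)*(b - 2)*(b + 1)*(b + 2)*(b - 5)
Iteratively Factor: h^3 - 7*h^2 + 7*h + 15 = (h - 3)*(h^2 - 4*h - 5) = (h - 3)*(h + 1)*(h - 5)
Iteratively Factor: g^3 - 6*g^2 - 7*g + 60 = (g + 3)*(g^2 - 9*g + 20) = (g - 5)*(g + 3)*(g - 4)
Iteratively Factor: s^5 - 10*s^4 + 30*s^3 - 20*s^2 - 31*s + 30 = (s + 1)*(s^4 - 11*s^3 + 41*s^2 - 61*s + 30) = (s - 3)*(s + 1)*(s^3 - 8*s^2 + 17*s - 10) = (s - 3)*(s - 2)*(s + 1)*(s^2 - 6*s + 5) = (s - 5)*(s - 3)*(s - 2)*(s + 1)*(s - 1)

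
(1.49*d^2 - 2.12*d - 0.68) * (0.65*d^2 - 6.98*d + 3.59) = 0.9685*d^4 - 11.7782*d^3 + 19.7047*d^2 - 2.8644*d - 2.4412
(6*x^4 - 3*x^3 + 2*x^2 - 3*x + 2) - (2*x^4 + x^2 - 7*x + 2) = 4*x^4 - 3*x^3 + x^2 + 4*x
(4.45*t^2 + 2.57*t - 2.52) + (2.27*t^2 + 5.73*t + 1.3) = 6.72*t^2 + 8.3*t - 1.22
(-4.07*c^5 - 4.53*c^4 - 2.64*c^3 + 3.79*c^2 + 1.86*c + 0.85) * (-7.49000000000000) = 30.4843*c^5 + 33.9297*c^4 + 19.7736*c^3 - 28.3871*c^2 - 13.9314*c - 6.3665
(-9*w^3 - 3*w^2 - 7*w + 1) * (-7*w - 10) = 63*w^4 + 111*w^3 + 79*w^2 + 63*w - 10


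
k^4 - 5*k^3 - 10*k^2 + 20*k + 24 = (k - 6)*(k - 2)*(k + 1)*(k + 2)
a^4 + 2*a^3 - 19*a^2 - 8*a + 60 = (a - 3)*(a - 2)*(a + 2)*(a + 5)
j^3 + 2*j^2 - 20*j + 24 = (j - 2)^2*(j + 6)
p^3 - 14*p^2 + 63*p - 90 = (p - 6)*(p - 5)*(p - 3)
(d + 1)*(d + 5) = d^2 + 6*d + 5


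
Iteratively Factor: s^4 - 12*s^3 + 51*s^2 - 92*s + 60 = (s - 2)*(s^3 - 10*s^2 + 31*s - 30) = (s - 2)^2*(s^2 - 8*s + 15) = (s - 3)*(s - 2)^2*(s - 5)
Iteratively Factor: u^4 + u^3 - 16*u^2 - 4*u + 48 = (u - 3)*(u^3 + 4*u^2 - 4*u - 16) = (u - 3)*(u + 2)*(u^2 + 2*u - 8) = (u - 3)*(u - 2)*(u + 2)*(u + 4)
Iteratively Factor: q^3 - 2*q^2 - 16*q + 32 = (q - 2)*(q^2 - 16) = (q - 4)*(q - 2)*(q + 4)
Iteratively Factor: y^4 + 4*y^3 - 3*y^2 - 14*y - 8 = (y - 2)*(y^3 + 6*y^2 + 9*y + 4) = (y - 2)*(y + 1)*(y^2 + 5*y + 4) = (y - 2)*(y + 1)^2*(y + 4)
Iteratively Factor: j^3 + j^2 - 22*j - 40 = (j + 2)*(j^2 - j - 20) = (j + 2)*(j + 4)*(j - 5)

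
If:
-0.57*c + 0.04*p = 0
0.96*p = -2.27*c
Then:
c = 0.00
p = 0.00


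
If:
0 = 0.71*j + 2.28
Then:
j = -3.21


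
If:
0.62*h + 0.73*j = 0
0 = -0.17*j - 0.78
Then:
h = 5.40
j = -4.59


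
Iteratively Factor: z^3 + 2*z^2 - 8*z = (z + 4)*(z^2 - 2*z) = z*(z + 4)*(z - 2)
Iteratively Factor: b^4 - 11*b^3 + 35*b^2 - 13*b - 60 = (b - 3)*(b^3 - 8*b^2 + 11*b + 20) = (b - 5)*(b - 3)*(b^2 - 3*b - 4) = (b - 5)*(b - 3)*(b + 1)*(b - 4)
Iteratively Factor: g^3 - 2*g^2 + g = (g - 1)*(g^2 - g) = g*(g - 1)*(g - 1)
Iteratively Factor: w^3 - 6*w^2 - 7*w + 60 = (w + 3)*(w^2 - 9*w + 20) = (w - 4)*(w + 3)*(w - 5)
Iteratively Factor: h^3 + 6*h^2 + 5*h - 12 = (h + 4)*(h^2 + 2*h - 3) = (h - 1)*(h + 4)*(h + 3)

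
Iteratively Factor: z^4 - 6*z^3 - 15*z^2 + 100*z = (z + 4)*(z^3 - 10*z^2 + 25*z) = (z - 5)*(z + 4)*(z^2 - 5*z) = (z - 5)^2*(z + 4)*(z)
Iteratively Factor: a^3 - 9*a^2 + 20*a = (a)*(a^2 - 9*a + 20) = a*(a - 4)*(a - 5)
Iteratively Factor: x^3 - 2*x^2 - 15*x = (x)*(x^2 - 2*x - 15) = x*(x - 5)*(x + 3)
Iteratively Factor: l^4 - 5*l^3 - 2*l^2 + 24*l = (l + 2)*(l^3 - 7*l^2 + 12*l) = (l - 3)*(l + 2)*(l^2 - 4*l) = l*(l - 3)*(l + 2)*(l - 4)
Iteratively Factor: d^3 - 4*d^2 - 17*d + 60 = (d - 3)*(d^2 - d - 20) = (d - 5)*(d - 3)*(d + 4)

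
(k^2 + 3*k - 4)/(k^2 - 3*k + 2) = (k + 4)/(k - 2)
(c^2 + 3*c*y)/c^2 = (c + 3*y)/c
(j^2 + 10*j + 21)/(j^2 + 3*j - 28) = (j + 3)/(j - 4)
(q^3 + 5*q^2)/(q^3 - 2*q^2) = (q + 5)/(q - 2)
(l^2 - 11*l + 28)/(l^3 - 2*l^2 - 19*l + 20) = (l^2 - 11*l + 28)/(l^3 - 2*l^2 - 19*l + 20)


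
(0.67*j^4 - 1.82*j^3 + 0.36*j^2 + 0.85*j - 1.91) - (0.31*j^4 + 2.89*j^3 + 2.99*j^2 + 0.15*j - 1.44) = 0.36*j^4 - 4.71*j^3 - 2.63*j^2 + 0.7*j - 0.47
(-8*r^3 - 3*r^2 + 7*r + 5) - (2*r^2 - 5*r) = -8*r^3 - 5*r^2 + 12*r + 5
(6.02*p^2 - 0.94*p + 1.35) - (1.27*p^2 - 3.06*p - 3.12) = 4.75*p^2 + 2.12*p + 4.47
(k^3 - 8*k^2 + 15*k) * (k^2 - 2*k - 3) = k^5 - 10*k^4 + 28*k^3 - 6*k^2 - 45*k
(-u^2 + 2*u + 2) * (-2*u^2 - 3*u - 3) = 2*u^4 - u^3 - 7*u^2 - 12*u - 6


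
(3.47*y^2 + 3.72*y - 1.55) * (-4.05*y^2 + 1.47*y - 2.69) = -14.0535*y^4 - 9.9651*y^3 + 2.4116*y^2 - 12.2853*y + 4.1695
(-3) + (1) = -2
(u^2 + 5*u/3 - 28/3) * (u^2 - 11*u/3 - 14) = u^4 - 2*u^3 - 265*u^2/9 + 98*u/9 + 392/3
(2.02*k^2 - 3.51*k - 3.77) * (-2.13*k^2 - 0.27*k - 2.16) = -4.3026*k^4 + 6.9309*k^3 + 4.6146*k^2 + 8.5995*k + 8.1432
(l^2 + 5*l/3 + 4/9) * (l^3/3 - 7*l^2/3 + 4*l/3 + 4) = l^5/3 - 16*l^4/9 - 65*l^3/27 + 140*l^2/27 + 196*l/27 + 16/9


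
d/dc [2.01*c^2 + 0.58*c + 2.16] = 4.02*c + 0.58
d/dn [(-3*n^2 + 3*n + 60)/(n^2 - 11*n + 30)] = 30/(n^2 - 12*n + 36)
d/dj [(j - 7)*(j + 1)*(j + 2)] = 3*j^2 - 8*j - 19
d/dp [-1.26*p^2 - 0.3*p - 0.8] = -2.52*p - 0.3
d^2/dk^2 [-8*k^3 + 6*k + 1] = -48*k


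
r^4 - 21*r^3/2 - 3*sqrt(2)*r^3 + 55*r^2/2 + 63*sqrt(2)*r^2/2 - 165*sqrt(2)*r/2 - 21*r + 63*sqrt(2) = (r - 7)*(r - 2)*(r - 3/2)*(r - 3*sqrt(2))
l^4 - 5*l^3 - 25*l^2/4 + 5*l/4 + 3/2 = (l - 6)*(l - 1/2)*(l + 1/2)*(l + 1)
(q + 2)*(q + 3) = q^2 + 5*q + 6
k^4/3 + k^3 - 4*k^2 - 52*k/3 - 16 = (k/3 + 1)*(k - 4)*(k + 2)^2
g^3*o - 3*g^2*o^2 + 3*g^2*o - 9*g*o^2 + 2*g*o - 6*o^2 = (g + 2)*(g - 3*o)*(g*o + o)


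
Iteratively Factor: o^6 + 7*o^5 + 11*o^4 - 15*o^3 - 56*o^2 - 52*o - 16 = (o + 4)*(o^5 + 3*o^4 - o^3 - 11*o^2 - 12*o - 4) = (o - 2)*(o + 4)*(o^4 + 5*o^3 + 9*o^2 + 7*o + 2) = (o - 2)*(o + 1)*(o + 4)*(o^3 + 4*o^2 + 5*o + 2) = (o - 2)*(o + 1)^2*(o + 4)*(o^2 + 3*o + 2) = (o - 2)*(o + 1)^2*(o + 2)*(o + 4)*(o + 1)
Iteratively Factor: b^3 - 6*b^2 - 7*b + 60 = (b + 3)*(b^2 - 9*b + 20) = (b - 4)*(b + 3)*(b - 5)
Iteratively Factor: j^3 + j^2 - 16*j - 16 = (j - 4)*(j^2 + 5*j + 4) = (j - 4)*(j + 1)*(j + 4)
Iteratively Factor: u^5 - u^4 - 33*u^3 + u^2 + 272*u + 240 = (u + 4)*(u^4 - 5*u^3 - 13*u^2 + 53*u + 60) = (u + 3)*(u + 4)*(u^3 - 8*u^2 + 11*u + 20) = (u + 1)*(u + 3)*(u + 4)*(u^2 - 9*u + 20) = (u - 5)*(u + 1)*(u + 3)*(u + 4)*(u - 4)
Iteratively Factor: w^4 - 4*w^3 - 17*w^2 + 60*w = (w + 4)*(w^3 - 8*w^2 + 15*w) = w*(w + 4)*(w^2 - 8*w + 15) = w*(w - 5)*(w + 4)*(w - 3)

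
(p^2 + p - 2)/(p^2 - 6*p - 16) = (p - 1)/(p - 8)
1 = 1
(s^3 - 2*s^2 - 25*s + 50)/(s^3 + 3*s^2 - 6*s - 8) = (s^2 - 25)/(s^2 + 5*s + 4)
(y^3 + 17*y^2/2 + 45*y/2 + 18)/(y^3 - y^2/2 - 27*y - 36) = (y + 3)/(y - 6)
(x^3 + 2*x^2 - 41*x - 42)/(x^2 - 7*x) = (x^3 + 2*x^2 - 41*x - 42)/(x*(x - 7))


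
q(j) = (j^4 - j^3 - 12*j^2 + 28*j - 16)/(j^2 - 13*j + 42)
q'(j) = (13 - 2*j)*(j^4 - j^3 - 12*j^2 + 28*j - 16)/(j^2 - 13*j + 42)^2 + (4*j^3 - 3*j^2 - 24*j + 28)/(j^2 - 13*j + 42)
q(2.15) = 0.01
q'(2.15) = 0.13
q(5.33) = 400.37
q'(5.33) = 1213.16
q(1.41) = 0.03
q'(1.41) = -0.01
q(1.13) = 0.02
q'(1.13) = 0.11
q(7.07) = 23060.59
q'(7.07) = -336009.80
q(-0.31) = -0.56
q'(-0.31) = 0.59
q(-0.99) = -0.96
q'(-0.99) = 0.55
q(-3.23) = -0.94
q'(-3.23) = -0.84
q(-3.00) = -1.11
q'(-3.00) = -0.62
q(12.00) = 586.67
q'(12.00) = -7.78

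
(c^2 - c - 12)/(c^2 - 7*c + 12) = (c + 3)/(c - 3)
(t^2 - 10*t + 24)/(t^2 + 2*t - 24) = (t - 6)/(t + 6)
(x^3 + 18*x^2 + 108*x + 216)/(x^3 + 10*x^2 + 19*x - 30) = (x^2 + 12*x + 36)/(x^2 + 4*x - 5)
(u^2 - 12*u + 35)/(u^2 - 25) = (u - 7)/(u + 5)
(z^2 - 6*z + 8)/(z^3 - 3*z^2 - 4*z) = (z - 2)/(z*(z + 1))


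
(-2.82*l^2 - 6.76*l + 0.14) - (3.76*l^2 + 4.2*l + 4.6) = -6.58*l^2 - 10.96*l - 4.46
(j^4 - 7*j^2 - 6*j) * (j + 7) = j^5 + 7*j^4 - 7*j^3 - 55*j^2 - 42*j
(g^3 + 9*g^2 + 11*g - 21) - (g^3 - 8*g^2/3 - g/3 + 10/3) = 35*g^2/3 + 34*g/3 - 73/3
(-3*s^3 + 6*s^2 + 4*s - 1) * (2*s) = -6*s^4 + 12*s^3 + 8*s^2 - 2*s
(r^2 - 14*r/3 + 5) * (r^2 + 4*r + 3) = r^4 - 2*r^3/3 - 32*r^2/3 + 6*r + 15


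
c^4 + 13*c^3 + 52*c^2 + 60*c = c*(c + 2)*(c + 5)*(c + 6)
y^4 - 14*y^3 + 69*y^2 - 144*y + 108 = (y - 6)*(y - 3)^2*(y - 2)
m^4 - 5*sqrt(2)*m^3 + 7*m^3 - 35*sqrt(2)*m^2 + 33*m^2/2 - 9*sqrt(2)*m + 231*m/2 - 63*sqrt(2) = (m + 7)*(m - 2*sqrt(2))*(m - 3*sqrt(2)/2)^2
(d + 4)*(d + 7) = d^2 + 11*d + 28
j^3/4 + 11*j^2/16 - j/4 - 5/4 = (j/4 + 1/2)*(j - 5/4)*(j + 2)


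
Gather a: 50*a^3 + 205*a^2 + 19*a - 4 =50*a^3 + 205*a^2 + 19*a - 4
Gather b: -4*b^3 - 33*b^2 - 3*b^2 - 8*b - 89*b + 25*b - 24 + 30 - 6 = -4*b^3 - 36*b^2 - 72*b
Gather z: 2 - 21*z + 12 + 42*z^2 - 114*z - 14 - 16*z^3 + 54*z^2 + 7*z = -16*z^3 + 96*z^2 - 128*z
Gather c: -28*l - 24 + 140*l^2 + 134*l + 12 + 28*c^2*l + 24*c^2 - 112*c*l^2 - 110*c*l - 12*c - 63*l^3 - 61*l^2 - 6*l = c^2*(28*l + 24) + c*(-112*l^2 - 110*l - 12) - 63*l^3 + 79*l^2 + 100*l - 12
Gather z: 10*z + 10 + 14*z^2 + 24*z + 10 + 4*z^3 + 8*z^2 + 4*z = 4*z^3 + 22*z^2 + 38*z + 20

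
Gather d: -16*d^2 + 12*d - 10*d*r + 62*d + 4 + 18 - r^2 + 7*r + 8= -16*d^2 + d*(74 - 10*r) - r^2 + 7*r + 30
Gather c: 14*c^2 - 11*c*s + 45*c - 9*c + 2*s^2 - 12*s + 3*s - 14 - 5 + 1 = 14*c^2 + c*(36 - 11*s) + 2*s^2 - 9*s - 18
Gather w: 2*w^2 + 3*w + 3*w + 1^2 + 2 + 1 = 2*w^2 + 6*w + 4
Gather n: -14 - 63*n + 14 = -63*n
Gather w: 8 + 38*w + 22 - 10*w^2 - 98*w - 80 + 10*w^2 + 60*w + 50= 0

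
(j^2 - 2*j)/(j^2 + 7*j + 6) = j*(j - 2)/(j^2 + 7*j + 6)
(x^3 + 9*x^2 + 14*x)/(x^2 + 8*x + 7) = x*(x + 2)/(x + 1)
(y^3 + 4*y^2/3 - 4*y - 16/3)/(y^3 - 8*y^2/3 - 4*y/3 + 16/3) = (y + 2)/(y - 2)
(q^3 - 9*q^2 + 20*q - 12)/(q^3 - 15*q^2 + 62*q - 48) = (q - 2)/(q - 8)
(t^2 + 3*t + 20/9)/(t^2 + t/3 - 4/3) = (t + 5/3)/(t - 1)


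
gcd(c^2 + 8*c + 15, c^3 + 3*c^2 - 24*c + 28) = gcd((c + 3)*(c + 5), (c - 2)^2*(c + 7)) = 1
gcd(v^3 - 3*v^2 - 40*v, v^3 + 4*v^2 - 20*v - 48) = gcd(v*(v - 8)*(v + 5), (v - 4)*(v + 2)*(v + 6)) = 1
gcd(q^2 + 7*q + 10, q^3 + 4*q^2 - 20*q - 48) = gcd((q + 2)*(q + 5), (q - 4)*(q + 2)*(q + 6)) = q + 2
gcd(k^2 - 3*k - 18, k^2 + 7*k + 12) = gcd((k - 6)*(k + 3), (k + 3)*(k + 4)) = k + 3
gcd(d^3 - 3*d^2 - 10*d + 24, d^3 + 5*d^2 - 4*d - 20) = d - 2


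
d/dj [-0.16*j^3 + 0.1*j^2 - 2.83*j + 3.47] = -0.48*j^2 + 0.2*j - 2.83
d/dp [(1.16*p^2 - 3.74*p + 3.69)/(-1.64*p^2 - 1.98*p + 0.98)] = (-8.4304*p^2 + 14.3768*p + 3.641)/(2.6896*p^4 + 6.4944*p^3 + 0.706*p^2 - 3.8808*p + 0.9604)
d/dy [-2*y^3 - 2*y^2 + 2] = 2*y*(-3*y - 2)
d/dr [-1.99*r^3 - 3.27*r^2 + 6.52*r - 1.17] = -5.97*r^2 - 6.54*r + 6.52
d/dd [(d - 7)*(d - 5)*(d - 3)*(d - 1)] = 4*d^3 - 48*d^2 + 172*d - 176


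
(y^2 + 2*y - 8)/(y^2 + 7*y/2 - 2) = 2*(y - 2)/(2*y - 1)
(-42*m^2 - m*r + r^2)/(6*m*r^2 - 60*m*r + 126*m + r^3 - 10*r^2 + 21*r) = (-7*m + r)/(r^2 - 10*r + 21)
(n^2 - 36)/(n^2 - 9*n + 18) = (n + 6)/(n - 3)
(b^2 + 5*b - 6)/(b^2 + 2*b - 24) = (b - 1)/(b - 4)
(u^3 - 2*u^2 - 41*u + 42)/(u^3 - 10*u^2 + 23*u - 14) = (u + 6)/(u - 2)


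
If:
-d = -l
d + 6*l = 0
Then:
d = 0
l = 0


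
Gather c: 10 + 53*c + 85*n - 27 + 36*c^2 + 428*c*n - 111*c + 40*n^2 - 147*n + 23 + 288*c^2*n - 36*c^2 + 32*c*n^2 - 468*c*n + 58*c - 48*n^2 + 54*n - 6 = 288*c^2*n + c*(32*n^2 - 40*n) - 8*n^2 - 8*n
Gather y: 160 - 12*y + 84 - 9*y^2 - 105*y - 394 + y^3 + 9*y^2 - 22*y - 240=y^3 - 139*y - 390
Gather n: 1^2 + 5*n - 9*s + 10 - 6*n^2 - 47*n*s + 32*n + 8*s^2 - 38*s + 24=-6*n^2 + n*(37 - 47*s) + 8*s^2 - 47*s + 35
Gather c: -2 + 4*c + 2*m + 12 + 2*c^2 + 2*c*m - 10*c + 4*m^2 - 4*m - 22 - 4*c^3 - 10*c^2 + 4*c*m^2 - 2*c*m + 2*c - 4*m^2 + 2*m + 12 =-4*c^3 - 8*c^2 + c*(4*m^2 - 4)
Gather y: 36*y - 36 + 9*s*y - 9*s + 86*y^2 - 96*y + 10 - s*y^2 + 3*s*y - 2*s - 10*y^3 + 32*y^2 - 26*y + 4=-11*s - 10*y^3 + y^2*(118 - s) + y*(12*s - 86) - 22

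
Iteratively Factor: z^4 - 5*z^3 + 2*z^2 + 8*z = (z + 1)*(z^3 - 6*z^2 + 8*z) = (z - 2)*(z + 1)*(z^2 - 4*z) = (z - 4)*(z - 2)*(z + 1)*(z)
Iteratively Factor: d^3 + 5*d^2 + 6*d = (d)*(d^2 + 5*d + 6) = d*(d + 2)*(d + 3)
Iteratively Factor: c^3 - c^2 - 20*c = (c - 5)*(c^2 + 4*c) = c*(c - 5)*(c + 4)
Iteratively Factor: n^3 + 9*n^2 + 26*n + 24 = (n + 4)*(n^2 + 5*n + 6) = (n + 3)*(n + 4)*(n + 2)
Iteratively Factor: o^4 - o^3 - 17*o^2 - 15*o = (o - 5)*(o^3 + 4*o^2 + 3*o) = (o - 5)*(o + 3)*(o^2 + o) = (o - 5)*(o + 1)*(o + 3)*(o)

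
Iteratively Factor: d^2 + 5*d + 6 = (d + 2)*(d + 3)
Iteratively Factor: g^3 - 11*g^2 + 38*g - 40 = (g - 5)*(g^2 - 6*g + 8) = (g - 5)*(g - 2)*(g - 4)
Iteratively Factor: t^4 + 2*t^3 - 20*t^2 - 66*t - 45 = (t + 3)*(t^3 - t^2 - 17*t - 15) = (t - 5)*(t + 3)*(t^2 + 4*t + 3) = (t - 5)*(t + 1)*(t + 3)*(t + 3)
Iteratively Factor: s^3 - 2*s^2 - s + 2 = (s + 1)*(s^2 - 3*s + 2) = (s - 1)*(s + 1)*(s - 2)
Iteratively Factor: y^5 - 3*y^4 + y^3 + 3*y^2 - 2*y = (y + 1)*(y^4 - 4*y^3 + 5*y^2 - 2*y) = (y - 1)*(y + 1)*(y^3 - 3*y^2 + 2*y) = (y - 2)*(y - 1)*(y + 1)*(y^2 - y) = (y - 2)*(y - 1)^2*(y + 1)*(y)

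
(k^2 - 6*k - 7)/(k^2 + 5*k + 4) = (k - 7)/(k + 4)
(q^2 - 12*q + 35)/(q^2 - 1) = (q^2 - 12*q + 35)/(q^2 - 1)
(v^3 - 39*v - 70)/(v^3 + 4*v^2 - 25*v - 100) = (v^2 - 5*v - 14)/(v^2 - v - 20)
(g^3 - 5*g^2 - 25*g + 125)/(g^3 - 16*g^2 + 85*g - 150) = (g + 5)/(g - 6)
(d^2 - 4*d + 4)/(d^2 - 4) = (d - 2)/(d + 2)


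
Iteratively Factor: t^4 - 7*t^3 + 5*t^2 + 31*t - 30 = (t + 2)*(t^3 - 9*t^2 + 23*t - 15) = (t - 3)*(t + 2)*(t^2 - 6*t + 5) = (t - 5)*(t - 3)*(t + 2)*(t - 1)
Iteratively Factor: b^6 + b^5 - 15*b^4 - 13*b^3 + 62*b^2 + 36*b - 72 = (b + 3)*(b^5 - 2*b^4 - 9*b^3 + 14*b^2 + 20*b - 24) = (b + 2)*(b + 3)*(b^4 - 4*b^3 - b^2 + 16*b - 12) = (b - 1)*(b + 2)*(b + 3)*(b^3 - 3*b^2 - 4*b + 12) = (b - 2)*(b - 1)*(b + 2)*(b + 3)*(b^2 - b - 6) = (b - 3)*(b - 2)*(b - 1)*(b + 2)*(b + 3)*(b + 2)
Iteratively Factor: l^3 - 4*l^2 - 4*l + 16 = (l - 4)*(l^2 - 4) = (l - 4)*(l - 2)*(l + 2)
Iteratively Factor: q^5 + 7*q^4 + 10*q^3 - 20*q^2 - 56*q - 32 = (q + 2)*(q^4 + 5*q^3 - 20*q - 16) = (q + 2)*(q + 4)*(q^3 + q^2 - 4*q - 4) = (q - 2)*(q + 2)*(q + 4)*(q^2 + 3*q + 2) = (q - 2)*(q + 1)*(q + 2)*(q + 4)*(q + 2)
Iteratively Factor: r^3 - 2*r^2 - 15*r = (r)*(r^2 - 2*r - 15) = r*(r - 5)*(r + 3)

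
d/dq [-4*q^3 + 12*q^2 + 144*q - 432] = -12*q^2 + 24*q + 144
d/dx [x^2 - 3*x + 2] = 2*x - 3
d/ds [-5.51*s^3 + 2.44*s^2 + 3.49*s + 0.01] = -16.53*s^2 + 4.88*s + 3.49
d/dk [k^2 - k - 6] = 2*k - 1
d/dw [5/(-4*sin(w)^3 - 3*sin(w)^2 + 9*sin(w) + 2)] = 15*(4*sin(w)^2 + 2*sin(w) - 3)*cos(w)/(4*sin(w)^3 + 3*sin(w)^2 - 9*sin(w) - 2)^2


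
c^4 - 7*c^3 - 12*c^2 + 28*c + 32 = (c - 8)*(c - 2)*(c + 1)*(c + 2)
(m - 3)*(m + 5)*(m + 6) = m^3 + 8*m^2 - 3*m - 90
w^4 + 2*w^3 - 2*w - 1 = (w - 1)*(w + 1)^3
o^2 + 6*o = o*(o + 6)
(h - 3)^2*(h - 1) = h^3 - 7*h^2 + 15*h - 9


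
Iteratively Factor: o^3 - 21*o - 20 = (o - 5)*(o^2 + 5*o + 4) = (o - 5)*(o + 1)*(o + 4)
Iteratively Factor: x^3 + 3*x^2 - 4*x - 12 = (x + 2)*(x^2 + x - 6) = (x - 2)*(x + 2)*(x + 3)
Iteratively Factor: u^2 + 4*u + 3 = (u + 3)*(u + 1)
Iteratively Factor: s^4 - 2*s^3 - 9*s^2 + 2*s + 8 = (s + 2)*(s^3 - 4*s^2 - s + 4) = (s + 1)*(s + 2)*(s^2 - 5*s + 4) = (s - 1)*(s + 1)*(s + 2)*(s - 4)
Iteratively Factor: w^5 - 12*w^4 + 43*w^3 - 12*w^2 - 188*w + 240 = (w - 4)*(w^4 - 8*w^3 + 11*w^2 + 32*w - 60) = (w - 4)*(w + 2)*(w^3 - 10*w^2 + 31*w - 30) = (w - 4)*(w - 2)*(w + 2)*(w^2 - 8*w + 15) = (w - 5)*(w - 4)*(w - 2)*(w + 2)*(w - 3)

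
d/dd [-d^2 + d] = 1 - 2*d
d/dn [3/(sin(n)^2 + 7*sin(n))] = -3*(2*sin(n) + 7)*cos(n)/((sin(n) + 7)^2*sin(n)^2)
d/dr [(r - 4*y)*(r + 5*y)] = 2*r + y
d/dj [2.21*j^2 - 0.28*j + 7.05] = 4.42*j - 0.28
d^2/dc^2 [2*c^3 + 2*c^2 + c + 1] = 12*c + 4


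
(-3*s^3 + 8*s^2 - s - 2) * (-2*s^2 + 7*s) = 6*s^5 - 37*s^4 + 58*s^3 - 3*s^2 - 14*s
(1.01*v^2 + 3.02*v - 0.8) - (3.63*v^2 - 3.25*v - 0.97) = -2.62*v^2 + 6.27*v + 0.17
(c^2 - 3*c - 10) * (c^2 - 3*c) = c^4 - 6*c^3 - c^2 + 30*c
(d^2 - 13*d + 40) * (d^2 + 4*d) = d^4 - 9*d^3 - 12*d^2 + 160*d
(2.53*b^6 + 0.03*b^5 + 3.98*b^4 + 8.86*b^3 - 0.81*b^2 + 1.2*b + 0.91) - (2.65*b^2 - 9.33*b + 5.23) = 2.53*b^6 + 0.03*b^5 + 3.98*b^4 + 8.86*b^3 - 3.46*b^2 + 10.53*b - 4.32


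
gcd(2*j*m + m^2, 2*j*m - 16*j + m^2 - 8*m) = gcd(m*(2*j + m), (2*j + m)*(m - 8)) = 2*j + m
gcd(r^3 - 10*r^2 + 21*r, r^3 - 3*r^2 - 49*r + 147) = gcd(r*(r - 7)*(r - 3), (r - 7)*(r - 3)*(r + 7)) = r^2 - 10*r + 21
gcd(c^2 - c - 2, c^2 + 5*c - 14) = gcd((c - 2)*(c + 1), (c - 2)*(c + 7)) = c - 2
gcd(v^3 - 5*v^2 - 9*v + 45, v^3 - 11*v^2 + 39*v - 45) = v^2 - 8*v + 15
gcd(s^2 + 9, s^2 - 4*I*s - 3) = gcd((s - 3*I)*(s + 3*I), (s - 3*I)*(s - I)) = s - 3*I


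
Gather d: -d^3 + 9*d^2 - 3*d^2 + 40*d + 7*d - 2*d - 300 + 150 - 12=-d^3 + 6*d^2 + 45*d - 162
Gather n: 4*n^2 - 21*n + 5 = 4*n^2 - 21*n + 5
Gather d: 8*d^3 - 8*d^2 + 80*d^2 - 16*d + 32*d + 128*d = 8*d^3 + 72*d^2 + 144*d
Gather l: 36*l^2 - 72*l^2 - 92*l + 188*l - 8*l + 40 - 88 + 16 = -36*l^2 + 88*l - 32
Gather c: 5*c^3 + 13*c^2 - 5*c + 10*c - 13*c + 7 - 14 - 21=5*c^3 + 13*c^2 - 8*c - 28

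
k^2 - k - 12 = (k - 4)*(k + 3)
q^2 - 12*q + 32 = (q - 8)*(q - 4)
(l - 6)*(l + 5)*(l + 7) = l^3 + 6*l^2 - 37*l - 210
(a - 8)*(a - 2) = a^2 - 10*a + 16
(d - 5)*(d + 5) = d^2 - 25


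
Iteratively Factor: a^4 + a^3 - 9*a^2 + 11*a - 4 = (a - 1)*(a^3 + 2*a^2 - 7*a + 4) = (a - 1)*(a + 4)*(a^2 - 2*a + 1) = (a - 1)^2*(a + 4)*(a - 1)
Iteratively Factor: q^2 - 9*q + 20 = (q - 4)*(q - 5)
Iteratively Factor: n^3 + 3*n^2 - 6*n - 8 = (n + 1)*(n^2 + 2*n - 8) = (n + 1)*(n + 4)*(n - 2)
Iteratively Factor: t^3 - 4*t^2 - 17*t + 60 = (t - 5)*(t^2 + t - 12) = (t - 5)*(t + 4)*(t - 3)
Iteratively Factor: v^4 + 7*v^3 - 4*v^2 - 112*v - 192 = (v + 3)*(v^3 + 4*v^2 - 16*v - 64) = (v - 4)*(v + 3)*(v^2 + 8*v + 16) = (v - 4)*(v + 3)*(v + 4)*(v + 4)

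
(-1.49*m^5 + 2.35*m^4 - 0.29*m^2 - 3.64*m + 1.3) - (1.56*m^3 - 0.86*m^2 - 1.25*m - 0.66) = -1.49*m^5 + 2.35*m^4 - 1.56*m^3 + 0.57*m^2 - 2.39*m + 1.96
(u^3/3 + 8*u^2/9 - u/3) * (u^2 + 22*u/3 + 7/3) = u^5/3 + 10*u^4/3 + 188*u^3/27 - 10*u^2/27 - 7*u/9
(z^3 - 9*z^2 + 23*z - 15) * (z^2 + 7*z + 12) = z^5 - 2*z^4 - 28*z^3 + 38*z^2 + 171*z - 180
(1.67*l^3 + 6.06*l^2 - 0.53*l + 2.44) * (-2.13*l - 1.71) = -3.5571*l^4 - 15.7635*l^3 - 9.2337*l^2 - 4.2909*l - 4.1724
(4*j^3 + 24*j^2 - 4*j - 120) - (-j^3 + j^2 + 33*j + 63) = 5*j^3 + 23*j^2 - 37*j - 183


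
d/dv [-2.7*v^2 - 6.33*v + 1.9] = -5.4*v - 6.33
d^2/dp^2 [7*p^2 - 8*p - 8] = 14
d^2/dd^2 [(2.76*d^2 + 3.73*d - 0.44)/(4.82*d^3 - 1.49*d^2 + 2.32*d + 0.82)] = (128.242848*d^6 + 519.941112*d^5 - 468.5763*d^4 - 149.938086*d^3 - 192.059016*d^2 + 46.904172*d - 16.291952)/(111.980168*d^9 - 103.848828*d^8 + 193.80015*d^7 - 46.126901*d^6 + 57.946944*d^5 + 36.419526*d^4 + 5.202616*d^3 + 10.235076*d^2 + 4.679904*d + 0.551368)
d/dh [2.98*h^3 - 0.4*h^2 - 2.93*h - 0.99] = 8.94*h^2 - 0.8*h - 2.93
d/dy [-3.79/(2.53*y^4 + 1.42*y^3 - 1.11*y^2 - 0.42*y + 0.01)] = (38.3548*y^3 + 16.1454*y^2 - 8.4138*y - 1.5918)/(2.53*y^4 + 1.42*y^3 - 1.11*y^2 - 0.42*y + 0.01)^2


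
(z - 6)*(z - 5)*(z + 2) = z^3 - 9*z^2 + 8*z + 60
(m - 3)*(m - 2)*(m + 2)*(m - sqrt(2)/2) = m^4 - 3*m^3 - sqrt(2)*m^3/2 - 4*m^2 + 3*sqrt(2)*m^2/2 + 2*sqrt(2)*m + 12*m - 6*sqrt(2)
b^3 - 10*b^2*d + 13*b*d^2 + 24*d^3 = (b - 8*d)*(b - 3*d)*(b + d)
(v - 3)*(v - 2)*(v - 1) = v^3 - 6*v^2 + 11*v - 6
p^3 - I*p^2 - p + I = (p - 1)*(p + 1)*(p - I)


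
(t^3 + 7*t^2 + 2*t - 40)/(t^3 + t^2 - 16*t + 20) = (t + 4)/(t - 2)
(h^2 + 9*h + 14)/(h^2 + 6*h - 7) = (h + 2)/(h - 1)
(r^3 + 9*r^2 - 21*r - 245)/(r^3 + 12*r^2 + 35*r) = (r^2 + 2*r - 35)/(r*(r + 5))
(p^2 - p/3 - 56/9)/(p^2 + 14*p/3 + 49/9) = (3*p - 8)/(3*p + 7)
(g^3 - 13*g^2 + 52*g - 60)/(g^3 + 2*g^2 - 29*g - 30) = (g^2 - 8*g + 12)/(g^2 + 7*g + 6)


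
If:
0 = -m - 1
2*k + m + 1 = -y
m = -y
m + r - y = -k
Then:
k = -1/2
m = -1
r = 5/2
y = 1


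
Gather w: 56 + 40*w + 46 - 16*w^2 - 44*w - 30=-16*w^2 - 4*w + 72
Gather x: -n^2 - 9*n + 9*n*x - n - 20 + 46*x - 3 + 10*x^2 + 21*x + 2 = -n^2 - 10*n + 10*x^2 + x*(9*n + 67) - 21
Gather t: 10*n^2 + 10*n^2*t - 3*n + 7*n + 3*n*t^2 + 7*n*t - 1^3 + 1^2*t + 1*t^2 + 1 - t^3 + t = 10*n^2 + 4*n - t^3 + t^2*(3*n + 1) + t*(10*n^2 + 7*n + 2)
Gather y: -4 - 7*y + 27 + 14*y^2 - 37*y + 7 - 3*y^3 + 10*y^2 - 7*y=-3*y^3 + 24*y^2 - 51*y + 30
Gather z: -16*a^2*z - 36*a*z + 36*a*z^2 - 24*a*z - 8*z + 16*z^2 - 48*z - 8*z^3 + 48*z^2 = -8*z^3 + z^2*(36*a + 64) + z*(-16*a^2 - 60*a - 56)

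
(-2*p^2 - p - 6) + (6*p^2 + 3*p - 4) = 4*p^2 + 2*p - 10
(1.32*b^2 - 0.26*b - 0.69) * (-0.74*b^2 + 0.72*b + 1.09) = -0.9768*b^4 + 1.1428*b^3 + 1.7622*b^2 - 0.7802*b - 0.7521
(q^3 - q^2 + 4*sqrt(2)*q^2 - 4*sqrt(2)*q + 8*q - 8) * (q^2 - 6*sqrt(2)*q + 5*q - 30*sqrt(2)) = q^5 - 2*sqrt(2)*q^4 + 4*q^4 - 45*q^3 - 8*sqrt(2)*q^3 - 160*q^2 - 38*sqrt(2)*q^2 - 192*sqrt(2)*q + 200*q + 240*sqrt(2)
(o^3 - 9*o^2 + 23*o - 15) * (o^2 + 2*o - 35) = o^5 - 7*o^4 - 30*o^3 + 346*o^2 - 835*o + 525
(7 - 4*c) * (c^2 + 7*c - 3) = -4*c^3 - 21*c^2 + 61*c - 21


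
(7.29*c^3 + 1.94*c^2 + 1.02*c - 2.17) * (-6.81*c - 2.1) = -49.6449*c^4 - 28.5204*c^3 - 11.0202*c^2 + 12.6357*c + 4.557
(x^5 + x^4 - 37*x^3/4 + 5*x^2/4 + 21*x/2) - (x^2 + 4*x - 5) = x^5 + x^4 - 37*x^3/4 + x^2/4 + 13*x/2 + 5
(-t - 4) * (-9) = 9*t + 36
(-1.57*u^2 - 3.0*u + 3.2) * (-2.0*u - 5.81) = 3.14*u^3 + 15.1217*u^2 + 11.03*u - 18.592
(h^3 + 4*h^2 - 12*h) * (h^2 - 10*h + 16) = h^5 - 6*h^4 - 36*h^3 + 184*h^2 - 192*h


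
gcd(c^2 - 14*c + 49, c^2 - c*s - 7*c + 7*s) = c - 7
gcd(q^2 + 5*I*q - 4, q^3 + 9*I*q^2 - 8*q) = q + I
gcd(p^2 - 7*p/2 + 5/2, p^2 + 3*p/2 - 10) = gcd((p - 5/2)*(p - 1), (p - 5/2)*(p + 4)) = p - 5/2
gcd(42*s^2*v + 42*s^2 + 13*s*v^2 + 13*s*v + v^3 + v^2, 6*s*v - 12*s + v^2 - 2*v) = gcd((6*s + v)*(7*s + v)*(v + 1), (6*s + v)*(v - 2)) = 6*s + v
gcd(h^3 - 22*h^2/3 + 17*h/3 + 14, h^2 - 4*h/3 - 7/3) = h^2 - 4*h/3 - 7/3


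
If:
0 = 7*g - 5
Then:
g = 5/7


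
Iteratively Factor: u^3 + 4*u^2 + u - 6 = (u + 2)*(u^2 + 2*u - 3) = (u + 2)*(u + 3)*(u - 1)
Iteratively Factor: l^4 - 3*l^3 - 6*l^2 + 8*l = (l - 4)*(l^3 + l^2 - 2*l) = l*(l - 4)*(l^2 + l - 2) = l*(l - 4)*(l - 1)*(l + 2)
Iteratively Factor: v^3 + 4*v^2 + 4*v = (v + 2)*(v^2 + 2*v) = (v + 2)^2*(v)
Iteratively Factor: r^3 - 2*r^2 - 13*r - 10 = (r + 1)*(r^2 - 3*r - 10) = (r + 1)*(r + 2)*(r - 5)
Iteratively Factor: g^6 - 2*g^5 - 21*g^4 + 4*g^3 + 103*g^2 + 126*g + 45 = (g + 1)*(g^5 - 3*g^4 - 18*g^3 + 22*g^2 + 81*g + 45) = (g + 1)^2*(g^4 - 4*g^3 - 14*g^2 + 36*g + 45) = (g - 3)*(g + 1)^2*(g^3 - g^2 - 17*g - 15) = (g - 5)*(g - 3)*(g + 1)^2*(g^2 + 4*g + 3) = (g - 5)*(g - 3)*(g + 1)^2*(g + 3)*(g + 1)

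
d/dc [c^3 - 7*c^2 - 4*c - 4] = 3*c^2 - 14*c - 4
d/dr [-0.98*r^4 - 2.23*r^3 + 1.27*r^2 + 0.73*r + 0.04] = -3.92*r^3 - 6.69*r^2 + 2.54*r + 0.73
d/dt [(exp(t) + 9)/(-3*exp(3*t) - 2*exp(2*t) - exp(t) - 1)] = ((exp(t) + 9)*(9*exp(2*t) + 4*exp(t) + 1) - 3*exp(3*t) - 2*exp(2*t) - exp(t) - 1)*exp(t)/(3*exp(3*t) + 2*exp(2*t) + exp(t) + 1)^2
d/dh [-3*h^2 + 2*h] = 2 - 6*h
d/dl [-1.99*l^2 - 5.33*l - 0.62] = -3.98*l - 5.33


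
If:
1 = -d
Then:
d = -1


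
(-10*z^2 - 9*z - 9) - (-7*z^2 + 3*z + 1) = -3*z^2 - 12*z - 10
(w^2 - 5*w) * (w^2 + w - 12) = w^4 - 4*w^3 - 17*w^2 + 60*w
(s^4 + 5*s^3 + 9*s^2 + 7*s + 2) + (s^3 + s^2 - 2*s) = s^4 + 6*s^3 + 10*s^2 + 5*s + 2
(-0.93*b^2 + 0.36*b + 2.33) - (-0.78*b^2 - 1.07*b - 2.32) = -0.15*b^2 + 1.43*b + 4.65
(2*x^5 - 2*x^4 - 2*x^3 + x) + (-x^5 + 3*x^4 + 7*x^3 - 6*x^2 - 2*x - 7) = x^5 + x^4 + 5*x^3 - 6*x^2 - x - 7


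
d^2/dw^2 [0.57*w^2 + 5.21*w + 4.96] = 1.14000000000000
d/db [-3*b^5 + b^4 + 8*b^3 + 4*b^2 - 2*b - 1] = -15*b^4 + 4*b^3 + 24*b^2 + 8*b - 2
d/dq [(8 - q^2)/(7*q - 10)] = (-7*q^2 + 20*q - 56)/(49*q^2 - 140*q + 100)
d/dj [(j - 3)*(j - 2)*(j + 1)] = 3*j^2 - 8*j + 1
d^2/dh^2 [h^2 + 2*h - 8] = 2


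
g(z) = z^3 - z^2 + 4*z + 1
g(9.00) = 685.00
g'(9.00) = 229.00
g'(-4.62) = 77.27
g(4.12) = 70.44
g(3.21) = 36.61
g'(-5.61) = 109.64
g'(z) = 3*z^2 - 2*z + 4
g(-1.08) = -5.75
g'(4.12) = 46.68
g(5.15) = 131.67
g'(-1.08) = 9.66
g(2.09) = 14.12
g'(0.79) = 4.29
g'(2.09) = 12.92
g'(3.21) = 28.49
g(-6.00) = -275.00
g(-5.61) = -229.47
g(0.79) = 4.03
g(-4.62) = -137.44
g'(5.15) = 73.27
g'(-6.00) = 124.00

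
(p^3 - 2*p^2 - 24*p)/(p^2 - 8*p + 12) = p*(p + 4)/(p - 2)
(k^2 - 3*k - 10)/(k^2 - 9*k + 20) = (k + 2)/(k - 4)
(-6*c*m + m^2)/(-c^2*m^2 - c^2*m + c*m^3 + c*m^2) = (6*c - m)/(c*(c*m + c - m^2 - m))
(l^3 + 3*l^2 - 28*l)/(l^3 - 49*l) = (l - 4)/(l - 7)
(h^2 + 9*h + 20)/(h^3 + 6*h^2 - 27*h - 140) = (h + 5)/(h^2 + 2*h - 35)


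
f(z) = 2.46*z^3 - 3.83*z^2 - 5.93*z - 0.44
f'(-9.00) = 660.79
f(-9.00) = -2050.64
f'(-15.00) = 1769.47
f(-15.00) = -9075.74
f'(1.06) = -5.76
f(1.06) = -8.10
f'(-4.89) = 208.00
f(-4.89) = -350.67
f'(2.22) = 13.44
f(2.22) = -5.57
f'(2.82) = 31.16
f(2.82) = 7.55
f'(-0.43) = -1.27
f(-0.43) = 1.21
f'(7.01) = 303.03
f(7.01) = 617.19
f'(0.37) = -7.75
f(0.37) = -3.03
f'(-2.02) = 39.66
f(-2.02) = -24.37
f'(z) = 7.38*z^2 - 7.66*z - 5.93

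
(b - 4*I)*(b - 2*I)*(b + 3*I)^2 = b^4 + 19*b^2 + 6*I*b + 72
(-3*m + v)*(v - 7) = -3*m*v + 21*m + v^2 - 7*v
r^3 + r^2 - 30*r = r*(r - 5)*(r + 6)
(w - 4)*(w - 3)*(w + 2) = w^3 - 5*w^2 - 2*w + 24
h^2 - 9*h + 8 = (h - 8)*(h - 1)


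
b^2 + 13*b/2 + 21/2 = (b + 3)*(b + 7/2)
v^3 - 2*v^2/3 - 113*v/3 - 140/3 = (v - 7)*(v + 4/3)*(v + 5)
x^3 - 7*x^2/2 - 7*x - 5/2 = (x - 5)*(x + 1/2)*(x + 1)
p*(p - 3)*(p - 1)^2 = p^4 - 5*p^3 + 7*p^2 - 3*p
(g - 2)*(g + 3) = g^2 + g - 6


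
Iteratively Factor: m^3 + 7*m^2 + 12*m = (m + 3)*(m^2 + 4*m) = m*(m + 3)*(m + 4)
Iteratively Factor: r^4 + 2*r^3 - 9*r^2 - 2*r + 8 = (r + 4)*(r^3 - 2*r^2 - r + 2) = (r - 2)*(r + 4)*(r^2 - 1) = (r - 2)*(r - 1)*(r + 4)*(r + 1)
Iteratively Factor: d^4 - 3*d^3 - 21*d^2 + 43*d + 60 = (d - 3)*(d^3 - 21*d - 20) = (d - 3)*(d + 4)*(d^2 - 4*d - 5) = (d - 5)*(d - 3)*(d + 4)*(d + 1)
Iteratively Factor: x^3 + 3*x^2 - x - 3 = (x + 3)*(x^2 - 1) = (x + 1)*(x + 3)*(x - 1)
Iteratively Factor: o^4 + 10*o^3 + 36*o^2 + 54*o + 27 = (o + 3)*(o^3 + 7*o^2 + 15*o + 9) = (o + 3)^2*(o^2 + 4*o + 3) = (o + 3)^3*(o + 1)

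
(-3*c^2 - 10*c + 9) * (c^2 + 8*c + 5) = -3*c^4 - 34*c^3 - 86*c^2 + 22*c + 45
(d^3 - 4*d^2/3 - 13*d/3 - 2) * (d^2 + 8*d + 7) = d^5 + 20*d^4/3 - 8*d^3 - 46*d^2 - 139*d/3 - 14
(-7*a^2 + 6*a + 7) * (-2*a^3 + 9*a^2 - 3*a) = 14*a^5 - 75*a^4 + 61*a^3 + 45*a^2 - 21*a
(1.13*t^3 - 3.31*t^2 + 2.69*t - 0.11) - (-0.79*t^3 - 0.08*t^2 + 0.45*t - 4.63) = 1.92*t^3 - 3.23*t^2 + 2.24*t + 4.52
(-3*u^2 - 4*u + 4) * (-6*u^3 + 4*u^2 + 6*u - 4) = 18*u^5 + 12*u^4 - 58*u^3 + 4*u^2 + 40*u - 16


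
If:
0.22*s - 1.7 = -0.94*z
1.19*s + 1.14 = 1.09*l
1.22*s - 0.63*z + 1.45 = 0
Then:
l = 0.80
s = -0.23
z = 1.86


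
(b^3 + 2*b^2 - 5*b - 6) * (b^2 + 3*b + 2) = b^5 + 5*b^4 + 3*b^3 - 17*b^2 - 28*b - 12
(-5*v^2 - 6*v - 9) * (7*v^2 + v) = -35*v^4 - 47*v^3 - 69*v^2 - 9*v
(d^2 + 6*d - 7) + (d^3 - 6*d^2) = d^3 - 5*d^2 + 6*d - 7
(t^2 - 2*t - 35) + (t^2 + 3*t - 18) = 2*t^2 + t - 53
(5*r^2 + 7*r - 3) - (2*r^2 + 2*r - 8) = 3*r^2 + 5*r + 5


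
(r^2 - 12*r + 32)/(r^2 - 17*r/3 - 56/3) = 3*(r - 4)/(3*r + 7)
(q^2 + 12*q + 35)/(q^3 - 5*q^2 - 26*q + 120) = (q + 7)/(q^2 - 10*q + 24)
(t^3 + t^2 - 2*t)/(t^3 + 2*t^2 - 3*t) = (t + 2)/(t + 3)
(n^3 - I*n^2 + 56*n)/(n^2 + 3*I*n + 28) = n*(n - 8*I)/(n - 4*I)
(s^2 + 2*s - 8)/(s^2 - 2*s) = (s + 4)/s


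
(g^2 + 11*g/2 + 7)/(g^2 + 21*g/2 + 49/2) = (g + 2)/(g + 7)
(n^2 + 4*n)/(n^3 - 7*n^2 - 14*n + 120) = n/(n^2 - 11*n + 30)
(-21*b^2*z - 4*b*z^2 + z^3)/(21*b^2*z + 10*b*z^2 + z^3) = (-7*b + z)/(7*b + z)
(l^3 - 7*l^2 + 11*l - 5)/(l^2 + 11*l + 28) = (l^3 - 7*l^2 + 11*l - 5)/(l^2 + 11*l + 28)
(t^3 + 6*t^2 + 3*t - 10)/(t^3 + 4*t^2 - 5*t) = (t + 2)/t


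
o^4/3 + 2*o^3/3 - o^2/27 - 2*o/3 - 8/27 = (o/3 + 1/3)*(o - 1)*(o + 2/3)*(o + 4/3)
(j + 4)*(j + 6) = j^2 + 10*j + 24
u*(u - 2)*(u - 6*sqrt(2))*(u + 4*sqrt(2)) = u^4 - 2*sqrt(2)*u^3 - 2*u^3 - 48*u^2 + 4*sqrt(2)*u^2 + 96*u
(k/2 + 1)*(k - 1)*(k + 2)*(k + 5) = k^4/2 + 4*k^3 + 15*k^2/2 - 2*k - 10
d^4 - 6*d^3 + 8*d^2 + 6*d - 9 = (d - 3)^2*(d - 1)*(d + 1)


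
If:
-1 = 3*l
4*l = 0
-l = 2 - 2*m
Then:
No Solution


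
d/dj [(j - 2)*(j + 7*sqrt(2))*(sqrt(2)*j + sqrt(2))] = 3*sqrt(2)*j^2 - 2*sqrt(2)*j + 28*j - 14 - 2*sqrt(2)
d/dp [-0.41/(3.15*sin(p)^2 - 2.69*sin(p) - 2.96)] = (2.583*sin(p) - 1.1029)*cos(p)/(-3.15*sin(p)^2 + 2.69*sin(p) + 2.96)^2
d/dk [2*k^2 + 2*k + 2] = 4*k + 2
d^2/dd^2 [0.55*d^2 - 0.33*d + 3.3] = 1.10000000000000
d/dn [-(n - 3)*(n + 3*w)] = -2*n - 3*w + 3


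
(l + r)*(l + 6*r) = l^2 + 7*l*r + 6*r^2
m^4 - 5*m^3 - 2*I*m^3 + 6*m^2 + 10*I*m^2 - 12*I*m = m*(m - 3)*(m - 2)*(m - 2*I)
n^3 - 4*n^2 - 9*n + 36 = (n - 4)*(n - 3)*(n + 3)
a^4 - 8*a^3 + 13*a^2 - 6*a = a*(a - 6)*(a - 1)^2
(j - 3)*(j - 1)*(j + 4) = j^3 - 13*j + 12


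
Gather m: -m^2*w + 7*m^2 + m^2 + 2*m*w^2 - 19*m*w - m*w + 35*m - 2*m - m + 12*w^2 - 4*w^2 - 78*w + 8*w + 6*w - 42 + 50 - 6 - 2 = m^2*(8 - w) + m*(2*w^2 - 20*w + 32) + 8*w^2 - 64*w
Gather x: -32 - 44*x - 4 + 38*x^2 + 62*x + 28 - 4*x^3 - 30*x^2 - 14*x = -4*x^3 + 8*x^2 + 4*x - 8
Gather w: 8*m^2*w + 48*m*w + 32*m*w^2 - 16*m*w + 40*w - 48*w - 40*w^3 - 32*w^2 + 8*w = -40*w^3 + w^2*(32*m - 32) + w*(8*m^2 + 32*m)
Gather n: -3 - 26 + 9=-20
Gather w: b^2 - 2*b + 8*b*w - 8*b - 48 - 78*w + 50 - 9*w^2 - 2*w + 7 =b^2 - 10*b - 9*w^2 + w*(8*b - 80) + 9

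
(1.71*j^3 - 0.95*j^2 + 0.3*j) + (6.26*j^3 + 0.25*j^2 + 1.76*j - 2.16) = 7.97*j^3 - 0.7*j^2 + 2.06*j - 2.16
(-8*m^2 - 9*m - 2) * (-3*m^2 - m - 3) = 24*m^4 + 35*m^3 + 39*m^2 + 29*m + 6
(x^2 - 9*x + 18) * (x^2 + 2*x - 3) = x^4 - 7*x^3 - 3*x^2 + 63*x - 54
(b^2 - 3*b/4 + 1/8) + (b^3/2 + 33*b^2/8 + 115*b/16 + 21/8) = b^3/2 + 41*b^2/8 + 103*b/16 + 11/4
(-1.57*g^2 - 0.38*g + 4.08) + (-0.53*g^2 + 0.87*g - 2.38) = -2.1*g^2 + 0.49*g + 1.7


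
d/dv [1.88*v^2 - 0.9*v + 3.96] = 3.76*v - 0.9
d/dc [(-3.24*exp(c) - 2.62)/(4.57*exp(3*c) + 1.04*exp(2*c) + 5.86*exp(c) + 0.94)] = (29.6136*exp(3*c) + 39.2898*exp(2*c) + 5.4496*exp(c) + 12.3076)*exp(c)/(20.8849*exp(6*c) + 9.5056*exp(5*c) + 54.642*exp(4*c) + 20.7804*exp(3*c) + 36.2948*exp(2*c) + 11.0168*exp(c) + 0.8836)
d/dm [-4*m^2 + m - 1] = 1 - 8*m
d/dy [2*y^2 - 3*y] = 4*y - 3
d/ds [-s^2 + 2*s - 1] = 2 - 2*s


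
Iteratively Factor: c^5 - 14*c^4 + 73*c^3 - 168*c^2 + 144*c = (c)*(c^4 - 14*c^3 + 73*c^2 - 168*c + 144) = c*(c - 3)*(c^3 - 11*c^2 + 40*c - 48) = c*(c - 4)*(c - 3)*(c^2 - 7*c + 12) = c*(c - 4)*(c - 3)^2*(c - 4)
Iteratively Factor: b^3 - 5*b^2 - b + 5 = (b + 1)*(b^2 - 6*b + 5) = (b - 5)*(b + 1)*(b - 1)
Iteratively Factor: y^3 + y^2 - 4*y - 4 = (y - 2)*(y^2 + 3*y + 2) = (y - 2)*(y + 1)*(y + 2)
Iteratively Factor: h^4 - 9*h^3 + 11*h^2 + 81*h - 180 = (h - 4)*(h^3 - 5*h^2 - 9*h + 45) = (h - 5)*(h - 4)*(h^2 - 9) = (h - 5)*(h - 4)*(h - 3)*(h + 3)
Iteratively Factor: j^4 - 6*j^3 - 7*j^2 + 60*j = (j - 4)*(j^3 - 2*j^2 - 15*j) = (j - 5)*(j - 4)*(j^2 + 3*j) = (j - 5)*(j - 4)*(j + 3)*(j)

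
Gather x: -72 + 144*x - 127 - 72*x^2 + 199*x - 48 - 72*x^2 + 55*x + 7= -144*x^2 + 398*x - 240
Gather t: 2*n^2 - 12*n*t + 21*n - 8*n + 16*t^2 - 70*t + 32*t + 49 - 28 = 2*n^2 + 13*n + 16*t^2 + t*(-12*n - 38) + 21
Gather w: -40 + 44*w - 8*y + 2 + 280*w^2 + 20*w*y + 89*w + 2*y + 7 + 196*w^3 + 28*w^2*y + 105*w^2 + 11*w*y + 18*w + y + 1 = 196*w^3 + w^2*(28*y + 385) + w*(31*y + 151) - 5*y - 30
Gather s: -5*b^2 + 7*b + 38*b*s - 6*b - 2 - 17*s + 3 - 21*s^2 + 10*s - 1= -5*b^2 + b - 21*s^2 + s*(38*b - 7)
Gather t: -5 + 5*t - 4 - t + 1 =4*t - 8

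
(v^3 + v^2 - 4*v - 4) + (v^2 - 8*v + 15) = v^3 + 2*v^2 - 12*v + 11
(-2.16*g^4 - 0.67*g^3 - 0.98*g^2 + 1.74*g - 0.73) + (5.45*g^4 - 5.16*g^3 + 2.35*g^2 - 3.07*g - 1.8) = 3.29*g^4 - 5.83*g^3 + 1.37*g^2 - 1.33*g - 2.53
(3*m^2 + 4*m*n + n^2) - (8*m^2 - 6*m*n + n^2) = -5*m^2 + 10*m*n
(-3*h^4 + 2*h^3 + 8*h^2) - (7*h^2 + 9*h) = -3*h^4 + 2*h^3 + h^2 - 9*h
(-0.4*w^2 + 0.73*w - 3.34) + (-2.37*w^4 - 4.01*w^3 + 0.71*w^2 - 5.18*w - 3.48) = -2.37*w^4 - 4.01*w^3 + 0.31*w^2 - 4.45*w - 6.82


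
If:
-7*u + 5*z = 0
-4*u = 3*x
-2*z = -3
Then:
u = 15/14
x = -10/7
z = 3/2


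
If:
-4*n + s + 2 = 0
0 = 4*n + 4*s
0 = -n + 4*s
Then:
No Solution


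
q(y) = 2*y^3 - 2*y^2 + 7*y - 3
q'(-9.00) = 529.00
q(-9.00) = -1686.00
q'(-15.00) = 1417.00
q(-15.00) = -7308.00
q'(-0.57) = 11.23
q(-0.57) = -8.01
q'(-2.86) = 67.52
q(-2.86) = -86.17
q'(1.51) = 14.64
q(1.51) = 9.90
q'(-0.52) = 10.70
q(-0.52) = -7.46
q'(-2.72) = 62.27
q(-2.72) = -77.08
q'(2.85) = 44.34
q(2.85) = 47.00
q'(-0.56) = 11.12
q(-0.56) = -7.90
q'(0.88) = 8.13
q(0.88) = 2.97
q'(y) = 6*y^2 - 4*y + 7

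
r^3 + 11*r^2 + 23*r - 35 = (r - 1)*(r + 5)*(r + 7)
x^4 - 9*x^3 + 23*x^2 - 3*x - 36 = (x - 4)*(x - 3)^2*(x + 1)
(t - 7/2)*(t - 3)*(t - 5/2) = t^3 - 9*t^2 + 107*t/4 - 105/4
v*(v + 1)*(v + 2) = v^3 + 3*v^2 + 2*v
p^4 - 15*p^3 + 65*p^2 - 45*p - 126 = (p - 7)*(p - 6)*(p - 3)*(p + 1)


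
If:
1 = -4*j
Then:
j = -1/4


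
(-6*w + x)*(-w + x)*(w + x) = 6*w^3 - w^2*x - 6*w*x^2 + x^3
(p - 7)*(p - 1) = p^2 - 8*p + 7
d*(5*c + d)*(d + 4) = 5*c*d^2 + 20*c*d + d^3 + 4*d^2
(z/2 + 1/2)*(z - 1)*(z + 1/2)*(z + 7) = z^4/2 + 15*z^3/4 + 5*z^2/4 - 15*z/4 - 7/4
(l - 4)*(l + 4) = l^2 - 16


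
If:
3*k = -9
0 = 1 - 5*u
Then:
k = -3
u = 1/5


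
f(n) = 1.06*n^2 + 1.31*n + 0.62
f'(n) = 2.12*n + 1.31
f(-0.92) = 0.31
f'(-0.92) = -0.64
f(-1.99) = 2.21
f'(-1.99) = -2.91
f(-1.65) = 1.34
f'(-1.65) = -2.19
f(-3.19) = 7.23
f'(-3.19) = -5.45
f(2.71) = 11.95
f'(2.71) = 7.06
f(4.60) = 29.08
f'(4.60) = 11.06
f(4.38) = 26.69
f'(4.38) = 10.60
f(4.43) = 27.23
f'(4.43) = 10.70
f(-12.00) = 137.54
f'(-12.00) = -24.13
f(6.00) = 46.64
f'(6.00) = 14.03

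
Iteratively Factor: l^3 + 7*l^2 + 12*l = (l)*(l^2 + 7*l + 12) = l*(l + 3)*(l + 4)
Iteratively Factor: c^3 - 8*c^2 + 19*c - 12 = (c - 1)*(c^2 - 7*c + 12) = (c - 3)*(c - 1)*(c - 4)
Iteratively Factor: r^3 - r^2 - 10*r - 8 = (r + 1)*(r^2 - 2*r - 8) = (r + 1)*(r + 2)*(r - 4)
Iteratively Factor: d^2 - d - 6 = (d - 3)*(d + 2)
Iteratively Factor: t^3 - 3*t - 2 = (t + 1)*(t^2 - t - 2) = (t - 2)*(t + 1)*(t + 1)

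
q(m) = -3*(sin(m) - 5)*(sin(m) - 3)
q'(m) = -3*(sin(m) - 5)*cos(m) - 3*(sin(m) - 3)*cos(m)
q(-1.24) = -70.38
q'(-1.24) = 9.64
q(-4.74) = -24.01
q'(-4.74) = 0.50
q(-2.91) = -50.67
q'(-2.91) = -24.70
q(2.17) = -27.23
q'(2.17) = -10.74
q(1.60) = -24.01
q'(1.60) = -0.53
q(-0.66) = -60.84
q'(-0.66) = 21.87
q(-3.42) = -38.63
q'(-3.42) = -21.49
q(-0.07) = -46.69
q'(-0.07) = 24.36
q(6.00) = -51.94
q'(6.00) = 24.65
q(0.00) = -45.00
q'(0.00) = 24.00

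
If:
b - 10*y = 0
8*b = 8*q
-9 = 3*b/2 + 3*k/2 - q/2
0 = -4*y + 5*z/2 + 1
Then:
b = 25*z/4 + 5/2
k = -25*z/6 - 23/3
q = 25*z/4 + 5/2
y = 5*z/8 + 1/4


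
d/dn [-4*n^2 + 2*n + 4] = 2 - 8*n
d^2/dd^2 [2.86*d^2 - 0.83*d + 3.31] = 5.72000000000000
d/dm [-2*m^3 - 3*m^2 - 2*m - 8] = -6*m^2 - 6*m - 2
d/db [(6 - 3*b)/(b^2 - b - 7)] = 3*(-b^2 + b + (b - 2)*(2*b - 1) + 7)/(-b^2 + b + 7)^2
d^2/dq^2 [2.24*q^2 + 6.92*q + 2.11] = 4.48000000000000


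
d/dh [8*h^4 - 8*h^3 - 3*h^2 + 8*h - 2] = 32*h^3 - 24*h^2 - 6*h + 8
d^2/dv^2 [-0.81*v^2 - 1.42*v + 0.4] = -1.62000000000000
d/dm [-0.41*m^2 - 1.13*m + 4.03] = -0.82*m - 1.13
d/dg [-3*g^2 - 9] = -6*g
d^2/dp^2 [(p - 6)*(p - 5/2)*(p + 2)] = 6*p - 13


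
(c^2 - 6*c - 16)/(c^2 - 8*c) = (c + 2)/c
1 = 1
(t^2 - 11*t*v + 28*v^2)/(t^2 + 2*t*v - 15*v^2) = (t^2 - 11*t*v + 28*v^2)/(t^2 + 2*t*v - 15*v^2)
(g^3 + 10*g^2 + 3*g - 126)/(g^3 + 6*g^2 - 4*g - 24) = (g^2 + 4*g - 21)/(g^2 - 4)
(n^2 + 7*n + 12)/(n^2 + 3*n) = (n + 4)/n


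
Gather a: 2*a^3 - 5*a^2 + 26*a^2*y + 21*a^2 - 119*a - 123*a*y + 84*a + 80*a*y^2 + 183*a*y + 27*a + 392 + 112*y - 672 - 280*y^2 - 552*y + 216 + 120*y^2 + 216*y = 2*a^3 + a^2*(26*y + 16) + a*(80*y^2 + 60*y - 8) - 160*y^2 - 224*y - 64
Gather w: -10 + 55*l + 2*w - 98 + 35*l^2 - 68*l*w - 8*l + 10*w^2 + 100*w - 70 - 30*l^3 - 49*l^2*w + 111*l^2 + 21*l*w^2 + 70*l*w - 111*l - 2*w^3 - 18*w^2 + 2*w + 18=-30*l^3 + 146*l^2 - 64*l - 2*w^3 + w^2*(21*l - 8) + w*(-49*l^2 + 2*l + 104) - 160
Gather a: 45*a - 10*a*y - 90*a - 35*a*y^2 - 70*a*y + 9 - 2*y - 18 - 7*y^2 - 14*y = a*(-35*y^2 - 80*y - 45) - 7*y^2 - 16*y - 9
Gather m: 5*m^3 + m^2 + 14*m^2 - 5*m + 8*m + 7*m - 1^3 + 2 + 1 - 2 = 5*m^3 + 15*m^2 + 10*m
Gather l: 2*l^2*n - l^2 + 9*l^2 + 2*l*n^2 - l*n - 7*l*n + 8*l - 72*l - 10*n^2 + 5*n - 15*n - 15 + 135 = l^2*(2*n + 8) + l*(2*n^2 - 8*n - 64) - 10*n^2 - 10*n + 120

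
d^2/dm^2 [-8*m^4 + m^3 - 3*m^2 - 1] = -96*m^2 + 6*m - 6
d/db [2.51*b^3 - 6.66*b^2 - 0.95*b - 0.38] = 7.53*b^2 - 13.32*b - 0.95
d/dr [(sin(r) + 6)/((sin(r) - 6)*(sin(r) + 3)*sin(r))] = (-2*sin(r)^3 - 15*sin(r)^2 + 36*sin(r) + 108)*cos(r)/((sin(r) - 6)^2*(sin(r) + 3)^2*sin(r)^2)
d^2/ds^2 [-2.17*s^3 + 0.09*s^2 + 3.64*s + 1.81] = 0.18 - 13.02*s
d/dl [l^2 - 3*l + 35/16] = 2*l - 3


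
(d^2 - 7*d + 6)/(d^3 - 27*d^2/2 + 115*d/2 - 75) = 2*(d - 1)/(2*d^2 - 15*d + 25)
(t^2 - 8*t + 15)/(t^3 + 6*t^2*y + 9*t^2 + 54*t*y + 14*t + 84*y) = (t^2 - 8*t + 15)/(t^3 + 6*t^2*y + 9*t^2 + 54*t*y + 14*t + 84*y)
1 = 1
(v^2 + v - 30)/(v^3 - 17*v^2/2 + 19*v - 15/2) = 2*(v + 6)/(2*v^2 - 7*v + 3)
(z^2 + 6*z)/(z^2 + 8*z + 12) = z/(z + 2)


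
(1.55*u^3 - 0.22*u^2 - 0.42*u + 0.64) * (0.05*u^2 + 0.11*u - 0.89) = 0.0775*u^5 + 0.1595*u^4 - 1.4247*u^3 + 0.1816*u^2 + 0.4442*u - 0.5696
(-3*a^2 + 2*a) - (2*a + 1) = -3*a^2 - 1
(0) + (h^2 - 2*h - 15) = h^2 - 2*h - 15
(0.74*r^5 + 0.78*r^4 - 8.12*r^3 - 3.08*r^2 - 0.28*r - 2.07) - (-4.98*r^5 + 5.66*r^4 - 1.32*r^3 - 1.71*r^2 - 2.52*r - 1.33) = 5.72*r^5 - 4.88*r^4 - 6.8*r^3 - 1.37*r^2 + 2.24*r - 0.74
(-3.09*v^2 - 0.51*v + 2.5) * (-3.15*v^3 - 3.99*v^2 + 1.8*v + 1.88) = 9.7335*v^5 + 13.9356*v^4 - 11.4021*v^3 - 16.7022*v^2 + 3.5412*v + 4.7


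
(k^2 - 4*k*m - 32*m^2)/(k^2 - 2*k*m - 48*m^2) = (k + 4*m)/(k + 6*m)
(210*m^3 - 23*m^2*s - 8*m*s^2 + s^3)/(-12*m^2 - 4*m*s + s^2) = (-35*m^2 - 2*m*s + s^2)/(2*m + s)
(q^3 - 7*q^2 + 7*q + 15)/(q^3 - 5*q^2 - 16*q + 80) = (q^2 - 2*q - 3)/(q^2 - 16)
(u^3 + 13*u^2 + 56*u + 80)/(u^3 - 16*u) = (u^2 + 9*u + 20)/(u*(u - 4))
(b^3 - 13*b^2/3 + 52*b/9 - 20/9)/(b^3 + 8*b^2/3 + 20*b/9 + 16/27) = 3*(9*b^3 - 39*b^2 + 52*b - 20)/(27*b^3 + 72*b^2 + 60*b + 16)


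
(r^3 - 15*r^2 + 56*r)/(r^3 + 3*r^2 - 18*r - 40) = r*(r^2 - 15*r + 56)/(r^3 + 3*r^2 - 18*r - 40)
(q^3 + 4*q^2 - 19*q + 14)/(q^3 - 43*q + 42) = (q - 2)/(q - 6)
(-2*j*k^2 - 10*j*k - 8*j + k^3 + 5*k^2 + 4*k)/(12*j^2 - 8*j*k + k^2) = (-k^2 - 5*k - 4)/(6*j - k)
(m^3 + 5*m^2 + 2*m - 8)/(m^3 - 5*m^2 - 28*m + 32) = (m + 2)/(m - 8)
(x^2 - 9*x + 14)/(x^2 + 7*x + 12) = (x^2 - 9*x + 14)/(x^2 + 7*x + 12)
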